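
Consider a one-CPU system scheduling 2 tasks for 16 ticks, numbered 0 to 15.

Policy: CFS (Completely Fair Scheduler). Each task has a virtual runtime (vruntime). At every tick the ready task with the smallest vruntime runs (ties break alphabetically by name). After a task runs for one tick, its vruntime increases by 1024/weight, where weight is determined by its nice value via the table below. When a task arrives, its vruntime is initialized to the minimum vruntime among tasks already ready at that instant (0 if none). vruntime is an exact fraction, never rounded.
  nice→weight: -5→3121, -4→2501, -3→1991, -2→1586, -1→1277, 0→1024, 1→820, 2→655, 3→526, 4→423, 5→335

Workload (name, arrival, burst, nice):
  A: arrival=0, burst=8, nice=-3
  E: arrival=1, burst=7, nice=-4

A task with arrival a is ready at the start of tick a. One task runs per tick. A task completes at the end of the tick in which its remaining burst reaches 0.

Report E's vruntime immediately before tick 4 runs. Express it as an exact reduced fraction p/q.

t=0: vr[A=0] → run A
t=1: vr[A=1024/1991 E=1024/1991] → run A
t=2: vr[A=2048/1991 E=1024/1991] → run E
t=3: vr[A=2048/1991 E=4599808/4979491] → run E
t=4: vr[A=2048/1991 E=6638592/4979491] → run A
t=5: vr[A=3072/1991 E=6638592/4979491] → run E
t=6: vr[A=3072/1991 E=8677376/4979491] → run A
t=7: vr[A=4096/1991 E=8677376/4979491] → run E
t=8: vr[A=4096/1991 E=10716160/4979491] → run A
t=9: vr[A=5120/1991 E=10716160/4979491] → run E
t=10: vr[A=5120/1991 E=12754944/4979491] → run E
t=11: vr[A=5120/1991 E=14793728/4979491] → run A
t=12: vr[A=6144/1991 E=14793728/4979491] → run E
t=13: vr[A=6144/1991] → run A
t=14: vr[A=7168/1991] → run A
t=15: (idle)

vruntime(E, start of tick 4) = 6638592/4979491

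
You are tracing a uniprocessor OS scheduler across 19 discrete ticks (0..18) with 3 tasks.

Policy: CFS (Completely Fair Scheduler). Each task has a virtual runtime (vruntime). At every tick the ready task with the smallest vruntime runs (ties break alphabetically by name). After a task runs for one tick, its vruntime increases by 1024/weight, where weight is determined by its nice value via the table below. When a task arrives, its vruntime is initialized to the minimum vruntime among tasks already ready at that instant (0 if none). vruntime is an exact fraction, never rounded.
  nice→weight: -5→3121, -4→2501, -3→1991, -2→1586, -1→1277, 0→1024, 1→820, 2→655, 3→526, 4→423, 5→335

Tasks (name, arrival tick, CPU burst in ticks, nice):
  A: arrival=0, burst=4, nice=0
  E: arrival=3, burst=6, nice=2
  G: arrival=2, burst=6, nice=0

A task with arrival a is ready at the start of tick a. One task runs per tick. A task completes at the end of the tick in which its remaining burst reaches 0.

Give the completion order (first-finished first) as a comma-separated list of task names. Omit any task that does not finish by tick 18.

t=0: vr[A=0] → run A
t=1: vr[A=1] → run A
t=2: vr[A=2 G=2] → run A
t=3: vr[A=3 E=2 G=2] → run E
t=4: vr[A=3 E=2334/655 G=2] → run G
t=5: vr[A=3 E=2334/655 G=3] → run A
t=6: vr[E=2334/655 G=3] → run G
t=7: vr[E=2334/655 G=4] → run E
t=8: vr[E=3358/655 G=4] → run G
t=9: vr[E=3358/655 G=5] → run G
t=10: vr[E=3358/655 G=6] → run E
t=11: vr[E=4382/655 G=6] → run G
t=12: vr[E=4382/655 G=7] → run E
t=13: vr[E=5406/655 G=7] → run G
t=14: vr[E=5406/655] → run E
t=15: vr[E=1286/131] → run E
t=16: (idle)
t=17: (idle)
t=18: (idle)

completion order = A, G, E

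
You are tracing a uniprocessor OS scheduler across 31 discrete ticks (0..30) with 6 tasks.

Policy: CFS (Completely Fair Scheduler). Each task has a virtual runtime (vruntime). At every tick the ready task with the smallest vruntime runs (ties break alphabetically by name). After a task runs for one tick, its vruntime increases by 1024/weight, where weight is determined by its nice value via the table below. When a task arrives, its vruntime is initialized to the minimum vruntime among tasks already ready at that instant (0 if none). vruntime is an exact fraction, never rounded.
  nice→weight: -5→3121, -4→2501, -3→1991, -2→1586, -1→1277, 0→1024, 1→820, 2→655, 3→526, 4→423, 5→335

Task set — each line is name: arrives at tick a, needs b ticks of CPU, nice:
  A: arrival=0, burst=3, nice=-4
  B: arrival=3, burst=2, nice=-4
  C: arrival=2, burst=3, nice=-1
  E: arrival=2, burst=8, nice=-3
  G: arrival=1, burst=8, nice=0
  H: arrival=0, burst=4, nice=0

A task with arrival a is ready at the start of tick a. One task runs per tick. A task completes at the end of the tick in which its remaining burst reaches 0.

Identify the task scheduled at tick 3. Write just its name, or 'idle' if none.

running at tick 3 = B

t=0: vr[A=0 H=0] → run A
t=1: vr[A=1024/2501 G=0 H=0] → run G
t=2: vr[A=1024/2501 C=0 E=0 G=1 H=0] → run C
t=3: vr[A=1024/2501 B=0 C=1024/1277 E=0 G=1 H=0] → run B
t=4: vr[A=1024/2501 B=1024/2501 C=1024/1277 E=0 G=1 H=0] → run E
t=5: vr[A=1024/2501 B=1024/2501 C=1024/1277 E=1024/1991 G=1 H=0] → run H
t=6: vr[A=1024/2501 B=1024/2501 C=1024/1277 E=1024/1991 G=1 H=1] → run A
t=7: vr[A=2048/2501 B=1024/2501 C=1024/1277 E=1024/1991 G=1 H=1] → run B
t=8: vr[A=2048/2501 C=1024/1277 E=1024/1991 G=1 H=1] → run E
t=9: vr[A=2048/2501 C=1024/1277 E=2048/1991 G=1 H=1] → run C
t=10: vr[A=2048/2501 C=2048/1277 E=2048/1991 G=1 H=1] → run A
t=11: vr[C=2048/1277 E=2048/1991 G=1 H=1] → run G
t=12: vr[C=2048/1277 E=2048/1991 G=2 H=1] → run H
t=13: vr[C=2048/1277 E=2048/1991 G=2 H=2] → run E
t=14: vr[C=2048/1277 E=3072/1991 G=2 H=2] → run E
t=15: vr[C=2048/1277 E=4096/1991 G=2 H=2] → run C
t=16: vr[E=4096/1991 G=2 H=2] → run G
t=17: vr[E=4096/1991 G=3 H=2] → run H
t=18: vr[E=4096/1991 G=3 H=3] → run E
t=19: vr[E=5120/1991 G=3 H=3] → run E
t=20: vr[E=6144/1991 G=3 H=3] → run G
t=21: vr[E=6144/1991 G=4 H=3] → run H
t=22: vr[E=6144/1991 G=4] → run E
t=23: vr[E=7168/1991 G=4] → run E
t=24: vr[G=4] → run G
t=25: vr[G=5] → run G
t=26: vr[G=6] → run G
t=27: vr[G=7] → run G
t=28: (idle)
t=29: (idle)
t=30: (idle)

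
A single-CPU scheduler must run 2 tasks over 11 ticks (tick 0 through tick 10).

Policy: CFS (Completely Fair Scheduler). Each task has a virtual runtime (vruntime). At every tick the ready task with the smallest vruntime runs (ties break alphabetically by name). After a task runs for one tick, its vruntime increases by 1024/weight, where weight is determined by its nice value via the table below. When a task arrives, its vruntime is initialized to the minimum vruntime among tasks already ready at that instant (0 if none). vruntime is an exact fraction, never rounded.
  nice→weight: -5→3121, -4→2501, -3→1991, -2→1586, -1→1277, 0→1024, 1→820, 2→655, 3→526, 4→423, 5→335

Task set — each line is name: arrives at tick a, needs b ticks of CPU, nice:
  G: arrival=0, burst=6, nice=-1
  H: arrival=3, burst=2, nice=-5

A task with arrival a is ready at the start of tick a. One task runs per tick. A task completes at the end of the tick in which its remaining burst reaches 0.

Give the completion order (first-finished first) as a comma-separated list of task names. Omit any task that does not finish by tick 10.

t=0: vr[G=0] → run G
t=1: vr[G=1024/1277] → run G
t=2: vr[G=2048/1277] → run G
t=3: vr[G=3072/1277 H=3072/1277] → run G
t=4: vr[G=4096/1277 H=3072/1277] → run H
t=5: vr[G=4096/1277 H=10895360/3985517] → run H
t=6: vr[G=4096/1277] → run G
t=7: vr[G=5120/1277] → run G
t=8: (idle)
t=9: (idle)
t=10: (idle)

completion order = H, G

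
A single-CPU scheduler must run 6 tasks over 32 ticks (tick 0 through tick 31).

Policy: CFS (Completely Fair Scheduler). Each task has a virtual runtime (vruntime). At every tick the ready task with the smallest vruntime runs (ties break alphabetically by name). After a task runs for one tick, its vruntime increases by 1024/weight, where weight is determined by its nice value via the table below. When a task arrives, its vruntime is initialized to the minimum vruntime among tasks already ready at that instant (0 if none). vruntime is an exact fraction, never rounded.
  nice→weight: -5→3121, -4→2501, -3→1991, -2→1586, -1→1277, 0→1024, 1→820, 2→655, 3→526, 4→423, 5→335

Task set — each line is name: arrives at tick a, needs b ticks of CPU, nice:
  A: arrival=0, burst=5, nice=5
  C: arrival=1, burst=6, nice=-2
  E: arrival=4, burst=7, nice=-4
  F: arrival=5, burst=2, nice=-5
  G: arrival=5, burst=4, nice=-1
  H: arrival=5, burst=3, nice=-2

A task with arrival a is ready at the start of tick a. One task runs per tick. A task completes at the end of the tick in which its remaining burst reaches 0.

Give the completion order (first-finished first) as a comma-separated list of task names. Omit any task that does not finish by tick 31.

completion order = F, H, C, G, E, A

t=0: vr[A=0] → run A
t=1: vr[A=1024/335 C=1024/335] → run A
t=2: vr[A=2048/335 C=1024/335] → run C
t=3: vr[A=2048/335 C=983552/265655] → run C
t=4: vr[A=2048/335 C=1155072/265655 E=1155072/265655] → run C
t=5: vr[A=2048/335 C=1326592/265655 E=1155072/265655 F=1155072/265655 G=1155072/265655 H=1155072/265655] → run E
t=6: vr[A=2048/335 C=1326592/265655 E=51817472/10891855 F=1155072/265655 G=1155072/265655 H=1155072/265655] → run F
t=7: vr[A=2048/335 C=1326592/265655 E=51817472/10891855 F=3877010432/829109255 G=1155072/265655 H=1155072/265655] → run G
t=8: vr[A=2048/335 C=1326592/265655 E=51817472/10891855 F=3877010432/829109255 G=1747057664/339241435 H=1155072/265655] → run H
t=9: vr[A=2048/335 C=1326592/265655 E=51817472/10891855 F=3877010432/829109255 G=1747057664/339241435 H=1326592/265655] → run F
t=10: vr[A=2048/335 C=1326592/265655 E=51817472/10891855 G=1747057664/339241435 H=1326592/265655] → run E
t=11: vr[A=2048/335 C=1326592/265655 E=56276992/10891855 G=1747057664/339241435 H=1326592/265655] → run C
t=12: vr[A=2048/335 C=1498112/265655 E=56276992/10891855 G=1747057664/339241435 H=1326592/265655] → run H
t=13: vr[A=2048/335 C=1498112/265655 E=56276992/10891855 G=1747057664/339241435 H=1498112/265655] → run G
t=14: vr[A=2048/335 C=1498112/265655 E=56276992/10891855 G=2019088384/339241435 H=1498112/265655] → run E
t=15: vr[A=2048/335 C=1498112/265655 E=60736512/10891855 G=2019088384/339241435 H=1498112/265655] → run E
t=16: vr[A=2048/335 C=1498112/265655 E=65196032/10891855 G=2019088384/339241435 H=1498112/265655] → run C
t=17: vr[A=2048/335 C=1669632/265655 E=65196032/10891855 G=2019088384/339241435 H=1498112/265655] → run H
t=18: vr[A=2048/335 C=1669632/265655 E=65196032/10891855 G=2019088384/339241435] → run G
t=19: vr[A=2048/335 C=1669632/265655 E=65196032/10891855 G=2291119104/339241435] → run E
t=20: vr[A=2048/335 C=1669632/265655 E=69655552/10891855 G=2291119104/339241435] → run A
t=21: vr[A=3072/335 C=1669632/265655 E=69655552/10891855 G=2291119104/339241435] → run C
t=22: vr[A=3072/335 E=69655552/10891855 G=2291119104/339241435] → run E
t=23: vr[A=3072/335 E=74115072/10891855 G=2291119104/339241435] → run G
t=24: vr[A=3072/335 E=74115072/10891855] → run E
t=25: vr[A=3072/335] → run A
t=26: vr[A=4096/335] → run A
t=27: (idle)
t=28: (idle)
t=29: (idle)
t=30: (idle)
t=31: (idle)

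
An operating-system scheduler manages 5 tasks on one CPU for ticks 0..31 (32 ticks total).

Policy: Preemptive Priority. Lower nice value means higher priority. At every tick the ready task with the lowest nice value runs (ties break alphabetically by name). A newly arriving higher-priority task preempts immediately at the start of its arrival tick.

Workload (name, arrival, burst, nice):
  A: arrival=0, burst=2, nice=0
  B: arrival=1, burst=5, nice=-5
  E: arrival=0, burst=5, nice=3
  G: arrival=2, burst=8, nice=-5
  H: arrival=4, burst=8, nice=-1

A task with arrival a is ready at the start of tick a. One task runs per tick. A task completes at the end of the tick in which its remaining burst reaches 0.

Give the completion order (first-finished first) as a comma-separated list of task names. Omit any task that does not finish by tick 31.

completion order = B, G, H, A, E

t=0: ready={A,E} → run A
t=1: ready={A,B,E} → run B
t=2: ready={A,B,E,G} → run B
t=3: ready={A,B,E,G} → run B
t=4: ready={A,B,E,G,H} → run B
t=5: ready={A,B,E,G,H} → run B
t=6: ready={A,E,G,H} → run G
t=7: ready={A,E,G,H} → run G
t=8: ready={A,E,G,H} → run G
t=9: ready={A,E,G,H} → run G
t=10: ready={A,E,G,H} → run G
t=11: ready={A,E,G,H} → run G
t=12: ready={A,E,G,H} → run G
t=13: ready={A,E,G,H} → run G
t=14: ready={A,E,H} → run H
t=15: ready={A,E,H} → run H
t=16: ready={A,E,H} → run H
t=17: ready={A,E,H} → run H
t=18: ready={A,E,H} → run H
t=19: ready={A,E,H} → run H
t=20: ready={A,E,H} → run H
t=21: ready={A,E,H} → run H
t=22: ready={A,E} → run A
t=23: ready={E} → run E
t=24: ready={E} → run E
t=25: ready={E} → run E
t=26: ready={E} → run E
t=27: ready={E} → run E
t=28: (idle)
t=29: (idle)
t=30: (idle)
t=31: (idle)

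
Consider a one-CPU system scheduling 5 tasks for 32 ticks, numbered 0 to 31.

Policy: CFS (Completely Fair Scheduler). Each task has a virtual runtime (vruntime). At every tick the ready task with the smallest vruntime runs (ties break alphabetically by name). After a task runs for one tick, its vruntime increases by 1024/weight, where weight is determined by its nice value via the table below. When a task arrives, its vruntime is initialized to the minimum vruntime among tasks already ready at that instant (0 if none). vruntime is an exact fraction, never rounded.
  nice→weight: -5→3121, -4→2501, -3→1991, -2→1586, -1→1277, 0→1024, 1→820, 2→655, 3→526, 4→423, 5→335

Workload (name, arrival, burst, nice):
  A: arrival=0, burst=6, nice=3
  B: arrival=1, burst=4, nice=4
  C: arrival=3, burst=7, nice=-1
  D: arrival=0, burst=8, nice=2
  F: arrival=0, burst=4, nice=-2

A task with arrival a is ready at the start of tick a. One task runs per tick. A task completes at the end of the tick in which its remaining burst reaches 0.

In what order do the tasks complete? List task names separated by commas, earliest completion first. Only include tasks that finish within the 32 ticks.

t=0: vr[A=0 D=0 F=0] → run A
t=1: vr[A=512/263 B=0 D=0 F=0] → run B
t=2: vr[A=512/263 B=1024/423 D=0 F=0] → run D
t=3: vr[A=512/263 B=1024/423 C=0 D=1024/655 F=0] → run C
t=4: vr[A=512/263 B=1024/423 C=1024/1277 D=1024/655 F=0] → run F
t=5: vr[A=512/263 B=1024/423 C=1024/1277 D=1024/655 F=512/793] → run F
t=6: vr[A=512/263 B=1024/423 C=1024/1277 D=1024/655 F=1024/793] → run C
t=7: vr[A=512/263 B=1024/423 C=2048/1277 D=1024/655 F=1024/793] → run F
t=8: vr[A=512/263 B=1024/423 C=2048/1277 D=1024/655 F=1536/793] → run D
t=9: vr[A=512/263 B=1024/423 C=2048/1277 D=2048/655 F=1536/793] → run C
t=10: vr[A=512/263 B=1024/423 C=3072/1277 D=2048/655 F=1536/793] → run F
t=11: vr[A=512/263 B=1024/423 C=3072/1277 D=2048/655] → run A
t=12: vr[A=1024/263 B=1024/423 C=3072/1277 D=2048/655] → run C
t=13: vr[A=1024/263 B=1024/423 C=4096/1277 D=2048/655] → run B
t=14: vr[A=1024/263 B=2048/423 C=4096/1277 D=2048/655] → run D
t=15: vr[A=1024/263 B=2048/423 C=4096/1277 D=3072/655] → run C
t=16: vr[A=1024/263 B=2048/423 C=5120/1277 D=3072/655] → run A
t=17: vr[A=1536/263 B=2048/423 C=5120/1277 D=3072/655] → run C
t=18: vr[A=1536/263 B=2048/423 C=6144/1277 D=3072/655] → run D
t=19: vr[A=1536/263 B=2048/423 C=6144/1277 D=4096/655] → run C
t=20: vr[A=1536/263 B=2048/423 D=4096/655] → run B
t=21: vr[A=1536/263 B=1024/141 D=4096/655] → run A
t=22: vr[A=2048/263 B=1024/141 D=4096/655] → run D
t=23: vr[A=2048/263 B=1024/141 D=1024/131] → run B
t=24: vr[A=2048/263 D=1024/131] → run A
t=25: vr[A=2560/263 D=1024/131] → run D
t=26: vr[A=2560/263 D=6144/655] → run D
t=27: vr[A=2560/263 D=7168/655] → run A
t=28: vr[D=7168/655] → run D
t=29: (idle)
t=30: (idle)
t=31: (idle)

completion order = F, C, B, A, D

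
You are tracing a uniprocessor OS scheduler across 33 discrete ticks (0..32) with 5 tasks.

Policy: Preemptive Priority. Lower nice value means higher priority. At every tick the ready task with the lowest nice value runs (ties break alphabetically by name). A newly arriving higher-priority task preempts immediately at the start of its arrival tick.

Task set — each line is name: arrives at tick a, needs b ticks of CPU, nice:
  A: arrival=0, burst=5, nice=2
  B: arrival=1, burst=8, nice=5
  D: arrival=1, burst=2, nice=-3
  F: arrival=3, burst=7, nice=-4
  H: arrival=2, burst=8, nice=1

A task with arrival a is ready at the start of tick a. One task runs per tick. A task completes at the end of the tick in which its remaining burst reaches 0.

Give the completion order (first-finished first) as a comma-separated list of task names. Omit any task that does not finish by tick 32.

t=0: ready={A} → run A
t=1: ready={A,B,D} → run D
t=2: ready={A,B,D,H} → run D
t=3: ready={A,B,F,H} → run F
t=4: ready={A,B,F,H} → run F
t=5: ready={A,B,F,H} → run F
t=6: ready={A,B,F,H} → run F
t=7: ready={A,B,F,H} → run F
t=8: ready={A,B,F,H} → run F
t=9: ready={A,B,F,H} → run F
t=10: ready={A,B,H} → run H
t=11: ready={A,B,H} → run H
t=12: ready={A,B,H} → run H
t=13: ready={A,B,H} → run H
t=14: ready={A,B,H} → run H
t=15: ready={A,B,H} → run H
t=16: ready={A,B,H} → run H
t=17: ready={A,B,H} → run H
t=18: ready={A,B} → run A
t=19: ready={A,B} → run A
t=20: ready={A,B} → run A
t=21: ready={A,B} → run A
t=22: ready={B} → run B
t=23: ready={B} → run B
t=24: ready={B} → run B
t=25: ready={B} → run B
t=26: ready={B} → run B
t=27: ready={B} → run B
t=28: ready={B} → run B
t=29: ready={B} → run B
t=30: (idle)
t=31: (idle)
t=32: (idle)

completion order = D, F, H, A, B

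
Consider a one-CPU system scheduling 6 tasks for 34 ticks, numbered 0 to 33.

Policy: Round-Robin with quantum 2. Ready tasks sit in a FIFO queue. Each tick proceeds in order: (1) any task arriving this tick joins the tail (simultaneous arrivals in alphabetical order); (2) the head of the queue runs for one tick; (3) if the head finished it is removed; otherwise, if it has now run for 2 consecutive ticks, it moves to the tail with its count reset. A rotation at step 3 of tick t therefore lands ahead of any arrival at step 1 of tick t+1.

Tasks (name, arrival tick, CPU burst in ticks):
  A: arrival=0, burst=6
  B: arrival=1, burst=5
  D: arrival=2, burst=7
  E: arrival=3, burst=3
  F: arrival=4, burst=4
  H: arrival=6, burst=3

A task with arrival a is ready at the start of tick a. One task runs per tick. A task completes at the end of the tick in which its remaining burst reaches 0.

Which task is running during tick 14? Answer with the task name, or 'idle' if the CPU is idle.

running at tick 14 = A

t=0: queue=[A] q_used=0 → run A
t=1: queue=[A,B] q_used=1 → run A
t=2: queue=[B,A,D] q_used=0 → run B
t=3: queue=[B,A,D,E] q_used=1 → run B
t=4: queue=[A,D,E,B,F] q_used=0 → run A
t=5: queue=[A,D,E,B,F] q_used=1 → run A
t=6: queue=[D,E,B,F,A,H] q_used=0 → run D
t=7: queue=[D,E,B,F,A,H] q_used=1 → run D
t=8: queue=[E,B,F,A,H,D] q_used=0 → run E
t=9: queue=[E,B,F,A,H,D] q_used=1 → run E
t=10: queue=[B,F,A,H,D,E] q_used=0 → run B
t=11: queue=[B,F,A,H,D,E] q_used=1 → run B
t=12: queue=[F,A,H,D,E,B] q_used=0 → run F
t=13: queue=[F,A,H,D,E,B] q_used=1 → run F
t=14: queue=[A,H,D,E,B,F] q_used=0 → run A
t=15: queue=[A,H,D,E,B,F] q_used=1 → run A
t=16: queue=[H,D,E,B,F] q_used=0 → run H
t=17: queue=[H,D,E,B,F] q_used=1 → run H
t=18: queue=[D,E,B,F,H] q_used=0 → run D
t=19: queue=[D,E,B,F,H] q_used=1 → run D
t=20: queue=[E,B,F,H,D] q_used=0 → run E
t=21: queue=[B,F,H,D] q_used=0 → run B
t=22: queue=[F,H,D] q_used=0 → run F
t=23: queue=[F,H,D] q_used=1 → run F
t=24: queue=[H,D] q_used=0 → run H
t=25: queue=[D] q_used=0 → run D
t=26: queue=[D] q_used=1 → run D
t=27: queue=[D] q_used=0 → run D
t=28: (idle)
t=29: (idle)
t=30: (idle)
t=31: (idle)
t=32: (idle)
t=33: (idle)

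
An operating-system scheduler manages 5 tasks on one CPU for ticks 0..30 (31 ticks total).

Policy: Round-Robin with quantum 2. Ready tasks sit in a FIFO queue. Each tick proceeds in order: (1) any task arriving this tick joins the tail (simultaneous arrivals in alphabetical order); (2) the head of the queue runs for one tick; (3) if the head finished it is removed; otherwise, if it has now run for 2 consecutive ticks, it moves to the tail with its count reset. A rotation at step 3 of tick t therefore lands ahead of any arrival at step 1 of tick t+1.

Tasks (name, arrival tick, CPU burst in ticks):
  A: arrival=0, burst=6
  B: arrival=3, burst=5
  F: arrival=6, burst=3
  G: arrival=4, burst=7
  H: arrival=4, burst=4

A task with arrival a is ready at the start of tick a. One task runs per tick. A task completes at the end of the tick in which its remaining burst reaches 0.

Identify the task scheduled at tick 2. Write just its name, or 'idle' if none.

running at tick 2 = A

t=0: queue=[A] q_used=0 → run A
t=1: queue=[A] q_used=1 → run A
t=2: queue=[A] q_used=0 → run A
t=3: queue=[A,B] q_used=1 → run A
t=4: queue=[B,A,G,H] q_used=0 → run B
t=5: queue=[B,A,G,H] q_used=1 → run B
t=6: queue=[A,G,H,B,F] q_used=0 → run A
t=7: queue=[A,G,H,B,F] q_used=1 → run A
t=8: queue=[G,H,B,F] q_used=0 → run G
t=9: queue=[G,H,B,F] q_used=1 → run G
t=10: queue=[H,B,F,G] q_used=0 → run H
t=11: queue=[H,B,F,G] q_used=1 → run H
t=12: queue=[B,F,G,H] q_used=0 → run B
t=13: queue=[B,F,G,H] q_used=1 → run B
t=14: queue=[F,G,H,B] q_used=0 → run F
t=15: queue=[F,G,H,B] q_used=1 → run F
t=16: queue=[G,H,B,F] q_used=0 → run G
t=17: queue=[G,H,B,F] q_used=1 → run G
t=18: queue=[H,B,F,G] q_used=0 → run H
t=19: queue=[H,B,F,G] q_used=1 → run H
t=20: queue=[B,F,G] q_used=0 → run B
t=21: queue=[F,G] q_used=0 → run F
t=22: queue=[G] q_used=0 → run G
t=23: queue=[G] q_used=1 → run G
t=24: queue=[G] q_used=0 → run G
t=25: (idle)
t=26: (idle)
t=27: (idle)
t=28: (idle)
t=29: (idle)
t=30: (idle)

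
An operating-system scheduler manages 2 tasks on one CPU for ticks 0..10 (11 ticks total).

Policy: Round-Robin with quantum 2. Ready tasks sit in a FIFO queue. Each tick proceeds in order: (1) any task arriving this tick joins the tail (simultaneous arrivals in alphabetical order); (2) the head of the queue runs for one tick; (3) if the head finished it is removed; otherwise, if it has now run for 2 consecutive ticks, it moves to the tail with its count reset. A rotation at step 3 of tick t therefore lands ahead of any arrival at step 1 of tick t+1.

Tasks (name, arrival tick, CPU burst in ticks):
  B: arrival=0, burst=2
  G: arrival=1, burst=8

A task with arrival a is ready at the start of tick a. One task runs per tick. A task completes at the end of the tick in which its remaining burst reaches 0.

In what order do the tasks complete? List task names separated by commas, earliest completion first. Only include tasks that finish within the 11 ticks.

completion order = B, G

t=0: queue=[B] q_used=0 → run B
t=1: queue=[B,G] q_used=1 → run B
t=2: queue=[G] q_used=0 → run G
t=3: queue=[G] q_used=1 → run G
t=4: queue=[G] q_used=0 → run G
t=5: queue=[G] q_used=1 → run G
t=6: queue=[G] q_used=0 → run G
t=7: queue=[G] q_used=1 → run G
t=8: queue=[G] q_used=0 → run G
t=9: queue=[G] q_used=1 → run G
t=10: (idle)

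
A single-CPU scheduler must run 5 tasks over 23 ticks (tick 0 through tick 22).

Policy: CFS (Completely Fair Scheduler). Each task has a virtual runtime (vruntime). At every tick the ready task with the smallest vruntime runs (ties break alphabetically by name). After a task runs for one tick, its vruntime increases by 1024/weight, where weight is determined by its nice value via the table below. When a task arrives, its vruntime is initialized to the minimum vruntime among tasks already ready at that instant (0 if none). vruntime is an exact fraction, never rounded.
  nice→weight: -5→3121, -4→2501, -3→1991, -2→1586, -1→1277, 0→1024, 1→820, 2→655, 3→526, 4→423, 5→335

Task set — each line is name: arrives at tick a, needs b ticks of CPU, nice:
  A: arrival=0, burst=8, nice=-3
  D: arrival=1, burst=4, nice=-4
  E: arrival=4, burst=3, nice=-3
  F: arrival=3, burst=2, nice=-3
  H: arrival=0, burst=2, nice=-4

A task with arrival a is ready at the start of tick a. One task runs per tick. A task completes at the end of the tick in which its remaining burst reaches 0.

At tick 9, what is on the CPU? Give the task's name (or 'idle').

t=0: vr[A=0 H=0] → run A
t=1: vr[A=1024/1991 D=0 H=0] → run D
t=2: vr[A=1024/1991 D=1024/2501 H=0] → run H
t=3: vr[A=1024/1991 D=1024/2501 F=1024/2501 H=1024/2501] → run D
t=4: vr[A=1024/1991 D=2048/2501 E=1024/2501 F=1024/2501 H=1024/2501] → run E
t=5: vr[A=1024/1991 D=2048/2501 E=4599808/4979491 F=1024/2501 H=1024/2501] → run F
t=6: vr[A=1024/1991 D=2048/2501 E=4599808/4979491 F=4599808/4979491 H=1024/2501] → run H
t=7: vr[A=1024/1991 D=2048/2501 E=4599808/4979491 F=4599808/4979491] → run A
t=8: vr[A=2048/1991 D=2048/2501 E=4599808/4979491 F=4599808/4979491] → run D
t=9: vr[A=2048/1991 D=3072/2501 E=4599808/4979491 F=4599808/4979491] → run E
t=10: vr[A=2048/1991 D=3072/2501 E=7160832/4979491 F=4599808/4979491] → run F
t=11: vr[A=2048/1991 D=3072/2501 E=7160832/4979491] → run A
t=12: vr[A=3072/1991 D=3072/2501 E=7160832/4979491] → run D
t=13: vr[A=3072/1991 E=7160832/4979491] → run E
t=14: vr[A=3072/1991] → run A
t=15: vr[A=4096/1991] → run A
t=16: vr[A=5120/1991] → run A
t=17: vr[A=6144/1991] → run A
t=18: vr[A=7168/1991] → run A
t=19: (idle)
t=20: (idle)
t=21: (idle)
t=22: (idle)

running at tick 9 = E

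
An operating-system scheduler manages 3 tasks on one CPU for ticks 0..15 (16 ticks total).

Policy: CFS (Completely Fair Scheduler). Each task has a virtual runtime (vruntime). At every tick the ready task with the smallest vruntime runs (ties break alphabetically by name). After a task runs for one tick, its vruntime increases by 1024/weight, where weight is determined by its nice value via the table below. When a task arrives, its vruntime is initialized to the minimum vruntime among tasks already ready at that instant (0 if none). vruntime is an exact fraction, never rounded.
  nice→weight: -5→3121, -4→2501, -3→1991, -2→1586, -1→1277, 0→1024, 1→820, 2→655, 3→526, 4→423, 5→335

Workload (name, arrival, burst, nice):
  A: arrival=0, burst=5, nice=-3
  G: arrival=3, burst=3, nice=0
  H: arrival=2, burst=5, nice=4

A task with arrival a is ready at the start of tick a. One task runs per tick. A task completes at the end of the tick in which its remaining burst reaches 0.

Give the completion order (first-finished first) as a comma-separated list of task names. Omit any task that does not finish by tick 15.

t=0: vr[A=0] → run A
t=1: vr[A=1024/1991] → run A
t=2: vr[A=2048/1991 H=2048/1991] → run A
t=3: vr[A=3072/1991 G=2048/1991 H=2048/1991] → run G
t=4: vr[A=3072/1991 G=4039/1991 H=2048/1991] → run H
t=5: vr[A=3072/1991 G=4039/1991 H=2905088/842193] → run A
t=6: vr[A=4096/1991 G=4039/1991 H=2905088/842193] → run G
t=7: vr[A=4096/1991 G=6030/1991 H=2905088/842193] → run A
t=8: vr[G=6030/1991 H=2905088/842193] → run G
t=9: vr[H=2905088/842193] → run H
t=10: vr[H=4943872/842193] → run H
t=11: vr[H=2327552/280731] → run H
t=12: vr[H=9021440/842193] → run H
t=13: (idle)
t=14: (idle)
t=15: (idle)

completion order = A, G, H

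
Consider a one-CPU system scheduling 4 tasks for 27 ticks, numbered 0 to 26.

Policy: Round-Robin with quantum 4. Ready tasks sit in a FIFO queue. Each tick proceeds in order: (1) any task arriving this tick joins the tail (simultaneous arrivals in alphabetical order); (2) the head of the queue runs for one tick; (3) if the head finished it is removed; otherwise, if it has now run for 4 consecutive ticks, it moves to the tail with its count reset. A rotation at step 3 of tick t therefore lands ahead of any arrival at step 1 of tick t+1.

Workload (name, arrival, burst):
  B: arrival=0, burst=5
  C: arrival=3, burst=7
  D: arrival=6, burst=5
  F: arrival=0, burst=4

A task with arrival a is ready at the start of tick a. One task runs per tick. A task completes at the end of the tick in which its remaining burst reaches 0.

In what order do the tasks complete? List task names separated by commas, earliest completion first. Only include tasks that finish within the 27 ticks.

t=0: queue=[B,F] q_used=0 → run B
t=1: queue=[B,F] q_used=1 → run B
t=2: queue=[B,F] q_used=2 → run B
t=3: queue=[B,F,C] q_used=3 → run B
t=4: queue=[F,C,B] q_used=0 → run F
t=5: queue=[F,C,B] q_used=1 → run F
t=6: queue=[F,C,B,D] q_used=2 → run F
t=7: queue=[F,C,B,D] q_used=3 → run F
t=8: queue=[C,B,D] q_used=0 → run C
t=9: queue=[C,B,D] q_used=1 → run C
t=10: queue=[C,B,D] q_used=2 → run C
t=11: queue=[C,B,D] q_used=3 → run C
t=12: queue=[B,D,C] q_used=0 → run B
t=13: queue=[D,C] q_used=0 → run D
t=14: queue=[D,C] q_used=1 → run D
t=15: queue=[D,C] q_used=2 → run D
t=16: queue=[D,C] q_used=3 → run D
t=17: queue=[C,D] q_used=0 → run C
t=18: queue=[C,D] q_used=1 → run C
t=19: queue=[C,D] q_used=2 → run C
t=20: queue=[D] q_used=0 → run D
t=21: (idle)
t=22: (idle)
t=23: (idle)
t=24: (idle)
t=25: (idle)
t=26: (idle)

completion order = F, B, C, D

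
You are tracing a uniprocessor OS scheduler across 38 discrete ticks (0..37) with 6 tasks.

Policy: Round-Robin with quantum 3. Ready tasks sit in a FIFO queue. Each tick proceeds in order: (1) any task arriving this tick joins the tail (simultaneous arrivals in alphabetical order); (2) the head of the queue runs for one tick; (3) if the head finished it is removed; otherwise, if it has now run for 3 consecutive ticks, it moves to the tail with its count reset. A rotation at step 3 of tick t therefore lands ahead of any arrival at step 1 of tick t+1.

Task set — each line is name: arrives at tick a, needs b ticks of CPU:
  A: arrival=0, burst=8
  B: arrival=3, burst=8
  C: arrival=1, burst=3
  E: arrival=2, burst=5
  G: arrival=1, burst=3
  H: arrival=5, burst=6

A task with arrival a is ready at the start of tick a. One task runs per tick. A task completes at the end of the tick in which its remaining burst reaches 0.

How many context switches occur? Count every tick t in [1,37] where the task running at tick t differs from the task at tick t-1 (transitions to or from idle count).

context switches = 12

t=0: queue=[A] q_used=0 → run A
t=1: queue=[A,C,G] q_used=1 → run A
t=2: queue=[A,C,G,E] q_used=2 → run A
t=3: queue=[C,G,E,A,B] q_used=0 → run C
t=4: queue=[C,G,E,A,B] q_used=1 → run C
t=5: queue=[C,G,E,A,B,H] q_used=2 → run C
t=6: queue=[G,E,A,B,H] q_used=0 → run G
t=7: queue=[G,E,A,B,H] q_used=1 → run G
t=8: queue=[G,E,A,B,H] q_used=2 → run G
t=9: queue=[E,A,B,H] q_used=0 → run E
t=10: queue=[E,A,B,H] q_used=1 → run E
t=11: queue=[E,A,B,H] q_used=2 → run E
t=12: queue=[A,B,H,E] q_used=0 → run A
t=13: queue=[A,B,H,E] q_used=1 → run A
t=14: queue=[A,B,H,E] q_used=2 → run A
t=15: queue=[B,H,E,A] q_used=0 → run B
t=16: queue=[B,H,E,A] q_used=1 → run B
t=17: queue=[B,H,E,A] q_used=2 → run B
t=18: queue=[H,E,A,B] q_used=0 → run H
t=19: queue=[H,E,A,B] q_used=1 → run H
t=20: queue=[H,E,A,B] q_used=2 → run H
t=21: queue=[E,A,B,H] q_used=0 → run E
t=22: queue=[E,A,B,H] q_used=1 → run E
t=23: queue=[A,B,H] q_used=0 → run A
t=24: queue=[A,B,H] q_used=1 → run A
t=25: queue=[B,H] q_used=0 → run B
t=26: queue=[B,H] q_used=1 → run B
t=27: queue=[B,H] q_used=2 → run B
t=28: queue=[H,B] q_used=0 → run H
t=29: queue=[H,B] q_used=1 → run H
t=30: queue=[H,B] q_used=2 → run H
t=31: queue=[B] q_used=0 → run B
t=32: queue=[B] q_used=1 → run B
t=33: (idle)
t=34: (idle)
t=35: (idle)
t=36: (idle)
t=37: (idle)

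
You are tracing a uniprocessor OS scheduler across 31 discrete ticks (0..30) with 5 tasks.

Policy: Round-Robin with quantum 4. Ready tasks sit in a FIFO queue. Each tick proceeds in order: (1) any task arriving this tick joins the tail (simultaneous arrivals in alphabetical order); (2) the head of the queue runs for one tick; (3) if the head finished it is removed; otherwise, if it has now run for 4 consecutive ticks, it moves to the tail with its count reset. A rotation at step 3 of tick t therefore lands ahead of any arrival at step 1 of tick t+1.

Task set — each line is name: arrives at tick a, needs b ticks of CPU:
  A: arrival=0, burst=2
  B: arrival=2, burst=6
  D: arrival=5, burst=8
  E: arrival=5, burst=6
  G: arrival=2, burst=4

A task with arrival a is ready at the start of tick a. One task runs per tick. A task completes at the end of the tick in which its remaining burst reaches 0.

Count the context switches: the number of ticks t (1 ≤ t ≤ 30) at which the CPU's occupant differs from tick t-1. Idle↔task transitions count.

context switches = 8

t=0: queue=[A] q_used=0 → run A
t=1: queue=[A] q_used=1 → run A
t=2: queue=[B,G] q_used=0 → run B
t=3: queue=[B,G] q_used=1 → run B
t=4: queue=[B,G] q_used=2 → run B
t=5: queue=[B,G,D,E] q_used=3 → run B
t=6: queue=[G,D,E,B] q_used=0 → run G
t=7: queue=[G,D,E,B] q_used=1 → run G
t=8: queue=[G,D,E,B] q_used=2 → run G
t=9: queue=[G,D,E,B] q_used=3 → run G
t=10: queue=[D,E,B] q_used=0 → run D
t=11: queue=[D,E,B] q_used=1 → run D
t=12: queue=[D,E,B] q_used=2 → run D
t=13: queue=[D,E,B] q_used=3 → run D
t=14: queue=[E,B,D] q_used=0 → run E
t=15: queue=[E,B,D] q_used=1 → run E
t=16: queue=[E,B,D] q_used=2 → run E
t=17: queue=[E,B,D] q_used=3 → run E
t=18: queue=[B,D,E] q_used=0 → run B
t=19: queue=[B,D,E] q_used=1 → run B
t=20: queue=[D,E] q_used=0 → run D
t=21: queue=[D,E] q_used=1 → run D
t=22: queue=[D,E] q_used=2 → run D
t=23: queue=[D,E] q_used=3 → run D
t=24: queue=[E] q_used=0 → run E
t=25: queue=[E] q_used=1 → run E
t=26: (idle)
t=27: (idle)
t=28: (idle)
t=29: (idle)
t=30: (idle)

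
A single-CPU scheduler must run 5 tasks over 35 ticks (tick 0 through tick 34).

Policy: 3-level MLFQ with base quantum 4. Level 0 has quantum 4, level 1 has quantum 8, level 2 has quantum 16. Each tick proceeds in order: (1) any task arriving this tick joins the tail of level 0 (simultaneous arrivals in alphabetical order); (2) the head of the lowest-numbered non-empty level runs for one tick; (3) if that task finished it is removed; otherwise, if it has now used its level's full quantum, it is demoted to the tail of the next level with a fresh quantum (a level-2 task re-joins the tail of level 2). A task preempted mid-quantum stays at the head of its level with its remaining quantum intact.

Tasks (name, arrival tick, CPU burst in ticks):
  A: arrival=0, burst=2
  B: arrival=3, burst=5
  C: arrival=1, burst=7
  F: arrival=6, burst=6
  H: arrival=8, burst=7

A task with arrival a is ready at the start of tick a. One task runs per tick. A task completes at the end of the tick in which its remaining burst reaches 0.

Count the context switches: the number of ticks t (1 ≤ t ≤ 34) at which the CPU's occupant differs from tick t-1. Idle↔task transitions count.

t=0: L0/L1/L2 = A/-/- → run A
t=1: L0/L1/L2 = AC/-/- → run A
t=2: L0/L1/L2 = C/-/- → run C
t=3: L0/L1/L2 = CB/-/- → run C
t=4: L0/L1/L2 = CB/-/- → run C
t=5: L0/L1/L2 = CB/-/- → run C
t=6: L0/L1/L2 = BF/C/- → run B
t=7: L0/L1/L2 = BF/C/- → run B
t=8: L0/L1/L2 = BFH/C/- → run B
t=9: L0/L1/L2 = BFH/C/- → run B
t=10: L0/L1/L2 = FH/CB/- → run F
t=11: L0/L1/L2 = FH/CB/- → run F
t=12: L0/L1/L2 = FH/CB/- → run F
t=13: L0/L1/L2 = FH/CB/- → run F
t=14: L0/L1/L2 = H/CBF/- → run H
t=15: L0/L1/L2 = H/CBF/- → run H
t=16: L0/L1/L2 = H/CBF/- → run H
t=17: L0/L1/L2 = H/CBF/- → run H
t=18: L0/L1/L2 = -/CBFH/- → run C
t=19: L0/L1/L2 = -/CBFH/- → run C
t=20: L0/L1/L2 = -/CBFH/- → run C
t=21: L0/L1/L2 = -/BFH/- → run B
t=22: L0/L1/L2 = -/FH/- → run F
t=23: L0/L1/L2 = -/FH/- → run F
t=24: L0/L1/L2 = -/H/- → run H
t=25: L0/L1/L2 = -/H/- → run H
t=26: L0/L1/L2 = -/H/- → run H
t=27: (idle)
t=28: (idle)
t=29: (idle)
t=30: (idle)
t=31: (idle)
t=32: (idle)
t=33: (idle)
t=34: (idle)

context switches = 9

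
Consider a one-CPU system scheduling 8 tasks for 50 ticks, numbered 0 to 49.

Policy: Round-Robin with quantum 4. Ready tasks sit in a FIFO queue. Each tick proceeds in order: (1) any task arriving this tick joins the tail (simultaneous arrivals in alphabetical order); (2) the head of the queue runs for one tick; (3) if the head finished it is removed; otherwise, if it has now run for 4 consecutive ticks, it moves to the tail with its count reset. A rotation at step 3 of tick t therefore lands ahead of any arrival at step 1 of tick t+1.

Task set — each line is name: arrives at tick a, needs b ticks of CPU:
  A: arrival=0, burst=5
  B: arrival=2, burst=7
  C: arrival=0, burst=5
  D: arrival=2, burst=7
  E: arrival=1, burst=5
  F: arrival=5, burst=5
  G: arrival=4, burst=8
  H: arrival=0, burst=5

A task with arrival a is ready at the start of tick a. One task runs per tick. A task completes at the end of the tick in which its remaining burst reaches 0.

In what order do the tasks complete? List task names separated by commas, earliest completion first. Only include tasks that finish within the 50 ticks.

completion order = A, C, H, E, B, D, G, F

t=0: queue=[A,C,H] q_used=0 → run A
t=1: queue=[A,C,H,E] q_used=1 → run A
t=2: queue=[A,C,H,E,B,D] q_used=2 → run A
t=3: queue=[A,C,H,E,B,D] q_used=3 → run A
t=4: queue=[C,H,E,B,D,A,G] q_used=0 → run C
t=5: queue=[C,H,E,B,D,A,G,F] q_used=1 → run C
t=6: queue=[C,H,E,B,D,A,G,F] q_used=2 → run C
t=7: queue=[C,H,E,B,D,A,G,F] q_used=3 → run C
t=8: queue=[H,E,B,D,A,G,F,C] q_used=0 → run H
t=9: queue=[H,E,B,D,A,G,F,C] q_used=1 → run H
t=10: queue=[H,E,B,D,A,G,F,C] q_used=2 → run H
t=11: queue=[H,E,B,D,A,G,F,C] q_used=3 → run H
t=12: queue=[E,B,D,A,G,F,C,H] q_used=0 → run E
t=13: queue=[E,B,D,A,G,F,C,H] q_used=1 → run E
t=14: queue=[E,B,D,A,G,F,C,H] q_used=2 → run E
t=15: queue=[E,B,D,A,G,F,C,H] q_used=3 → run E
t=16: queue=[B,D,A,G,F,C,H,E] q_used=0 → run B
t=17: queue=[B,D,A,G,F,C,H,E] q_used=1 → run B
t=18: queue=[B,D,A,G,F,C,H,E] q_used=2 → run B
t=19: queue=[B,D,A,G,F,C,H,E] q_used=3 → run B
t=20: queue=[D,A,G,F,C,H,E,B] q_used=0 → run D
t=21: queue=[D,A,G,F,C,H,E,B] q_used=1 → run D
t=22: queue=[D,A,G,F,C,H,E,B] q_used=2 → run D
t=23: queue=[D,A,G,F,C,H,E,B] q_used=3 → run D
t=24: queue=[A,G,F,C,H,E,B,D] q_used=0 → run A
t=25: queue=[G,F,C,H,E,B,D] q_used=0 → run G
t=26: queue=[G,F,C,H,E,B,D] q_used=1 → run G
t=27: queue=[G,F,C,H,E,B,D] q_used=2 → run G
t=28: queue=[G,F,C,H,E,B,D] q_used=3 → run G
t=29: queue=[F,C,H,E,B,D,G] q_used=0 → run F
t=30: queue=[F,C,H,E,B,D,G] q_used=1 → run F
t=31: queue=[F,C,H,E,B,D,G] q_used=2 → run F
t=32: queue=[F,C,H,E,B,D,G] q_used=3 → run F
t=33: queue=[C,H,E,B,D,G,F] q_used=0 → run C
t=34: queue=[H,E,B,D,G,F] q_used=0 → run H
t=35: queue=[E,B,D,G,F] q_used=0 → run E
t=36: queue=[B,D,G,F] q_used=0 → run B
t=37: queue=[B,D,G,F] q_used=1 → run B
t=38: queue=[B,D,G,F] q_used=2 → run B
t=39: queue=[D,G,F] q_used=0 → run D
t=40: queue=[D,G,F] q_used=1 → run D
t=41: queue=[D,G,F] q_used=2 → run D
t=42: queue=[G,F] q_used=0 → run G
t=43: queue=[G,F] q_used=1 → run G
t=44: queue=[G,F] q_used=2 → run G
t=45: queue=[G,F] q_used=3 → run G
t=46: queue=[F] q_used=0 → run F
t=47: (idle)
t=48: (idle)
t=49: (idle)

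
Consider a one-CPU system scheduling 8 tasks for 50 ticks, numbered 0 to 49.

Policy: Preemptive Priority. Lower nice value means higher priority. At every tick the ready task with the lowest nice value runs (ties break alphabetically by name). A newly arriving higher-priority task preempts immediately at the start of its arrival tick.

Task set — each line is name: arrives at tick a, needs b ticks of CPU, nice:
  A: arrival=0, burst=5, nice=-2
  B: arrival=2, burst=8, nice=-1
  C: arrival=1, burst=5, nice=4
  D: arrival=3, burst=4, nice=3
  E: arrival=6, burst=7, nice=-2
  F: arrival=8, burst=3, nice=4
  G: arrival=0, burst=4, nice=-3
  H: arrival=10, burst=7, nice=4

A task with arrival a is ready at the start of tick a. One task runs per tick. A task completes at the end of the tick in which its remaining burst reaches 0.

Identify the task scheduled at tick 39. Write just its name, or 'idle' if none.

t=0: ready={A,G} → run G
t=1: ready={A,C,G} → run G
t=2: ready={A,B,C,G} → run G
t=3: ready={A,B,C,D,G} → run G
t=4: ready={A,B,C,D} → run A
t=5: ready={A,B,C,D} → run A
t=6: ready={A,B,C,D,E} → run A
t=7: ready={A,B,C,D,E} → run A
t=8: ready={A,B,C,D,E,F} → run A
t=9: ready={B,C,D,E,F} → run E
t=10: ready={B,C,D,E,F,H} → run E
t=11: ready={B,C,D,E,F,H} → run E
t=12: ready={B,C,D,E,F,H} → run E
t=13: ready={B,C,D,E,F,H} → run E
t=14: ready={B,C,D,E,F,H} → run E
t=15: ready={B,C,D,E,F,H} → run E
t=16: ready={B,C,D,F,H} → run B
t=17: ready={B,C,D,F,H} → run B
t=18: ready={B,C,D,F,H} → run B
t=19: ready={B,C,D,F,H} → run B
t=20: ready={B,C,D,F,H} → run B
t=21: ready={B,C,D,F,H} → run B
t=22: ready={B,C,D,F,H} → run B
t=23: ready={B,C,D,F,H} → run B
t=24: ready={C,D,F,H} → run D
t=25: ready={C,D,F,H} → run D
t=26: ready={C,D,F,H} → run D
t=27: ready={C,D,F,H} → run D
t=28: ready={C,F,H} → run C
t=29: ready={C,F,H} → run C
t=30: ready={C,F,H} → run C
t=31: ready={C,F,H} → run C
t=32: ready={C,F,H} → run C
t=33: ready={F,H} → run F
t=34: ready={F,H} → run F
t=35: ready={F,H} → run F
t=36: ready={H} → run H
t=37: ready={H} → run H
t=38: ready={H} → run H
t=39: ready={H} → run H
t=40: ready={H} → run H
t=41: ready={H} → run H
t=42: ready={H} → run H
t=43: (idle)
t=44: (idle)
t=45: (idle)
t=46: (idle)
t=47: (idle)
t=48: (idle)
t=49: (idle)

running at tick 39 = H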